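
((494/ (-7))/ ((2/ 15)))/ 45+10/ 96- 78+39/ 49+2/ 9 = -625441/ 7056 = -88.64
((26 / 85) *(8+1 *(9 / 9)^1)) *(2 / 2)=234 / 85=2.75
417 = 417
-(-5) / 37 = 5 / 37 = 0.14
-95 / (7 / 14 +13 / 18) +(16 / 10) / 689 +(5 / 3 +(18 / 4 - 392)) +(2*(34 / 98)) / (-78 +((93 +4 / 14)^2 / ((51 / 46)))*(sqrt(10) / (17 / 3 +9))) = -50581573828767251825411 / 109115892557428652610 +62355493706*sqrt(10) / 479904528114653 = -463.56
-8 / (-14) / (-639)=-4 / 4473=-0.00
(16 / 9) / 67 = 16 / 603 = 0.03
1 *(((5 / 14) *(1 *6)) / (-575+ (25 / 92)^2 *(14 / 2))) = -25392 / 6807395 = -0.00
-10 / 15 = -2 / 3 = -0.67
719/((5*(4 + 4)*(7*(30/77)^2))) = 608993/36000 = 16.92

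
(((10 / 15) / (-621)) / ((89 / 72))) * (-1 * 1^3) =0.00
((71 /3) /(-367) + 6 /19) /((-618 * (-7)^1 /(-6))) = -751 /2154657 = -0.00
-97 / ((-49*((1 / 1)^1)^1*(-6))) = -97 / 294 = -0.33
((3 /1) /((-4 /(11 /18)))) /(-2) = 11 /48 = 0.23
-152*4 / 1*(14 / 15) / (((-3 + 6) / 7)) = -59584 / 45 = -1324.09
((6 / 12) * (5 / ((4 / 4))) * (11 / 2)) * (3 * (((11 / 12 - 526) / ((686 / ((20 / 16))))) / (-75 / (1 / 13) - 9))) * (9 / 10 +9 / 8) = 9356985 / 115204096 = 0.08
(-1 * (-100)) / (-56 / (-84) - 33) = -300 / 97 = -3.09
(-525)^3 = -144703125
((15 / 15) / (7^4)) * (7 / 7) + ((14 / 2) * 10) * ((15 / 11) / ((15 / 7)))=1176501 / 26411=44.55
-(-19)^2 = -361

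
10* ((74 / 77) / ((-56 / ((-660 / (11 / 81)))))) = 449550 / 539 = 834.04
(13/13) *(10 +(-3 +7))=14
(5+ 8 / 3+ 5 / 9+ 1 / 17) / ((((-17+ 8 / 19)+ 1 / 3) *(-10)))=24073 / 472260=0.05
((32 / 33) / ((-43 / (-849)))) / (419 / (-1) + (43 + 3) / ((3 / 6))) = -9056 / 154671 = -0.06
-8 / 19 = -0.42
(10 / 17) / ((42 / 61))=305 / 357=0.85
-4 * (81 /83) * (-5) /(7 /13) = 21060 /581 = 36.25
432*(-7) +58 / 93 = -281174 / 93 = -3023.38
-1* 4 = -4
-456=-456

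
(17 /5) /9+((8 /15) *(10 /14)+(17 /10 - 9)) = -4121 /630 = -6.54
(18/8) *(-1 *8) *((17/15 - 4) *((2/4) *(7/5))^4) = 309729/25000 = 12.39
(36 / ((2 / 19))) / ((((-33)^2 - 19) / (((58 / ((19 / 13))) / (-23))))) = -6786 / 12305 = -0.55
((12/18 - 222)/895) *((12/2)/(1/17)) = -22576/895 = -25.22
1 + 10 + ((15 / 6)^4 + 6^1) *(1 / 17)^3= 865409 / 78608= 11.01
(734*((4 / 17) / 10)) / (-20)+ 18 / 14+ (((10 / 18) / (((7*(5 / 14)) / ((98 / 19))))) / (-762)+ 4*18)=14036882306 / 193824225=72.42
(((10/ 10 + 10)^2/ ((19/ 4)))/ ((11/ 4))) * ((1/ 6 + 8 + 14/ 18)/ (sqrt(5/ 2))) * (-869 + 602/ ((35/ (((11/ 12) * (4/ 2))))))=-43884.38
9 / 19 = 0.47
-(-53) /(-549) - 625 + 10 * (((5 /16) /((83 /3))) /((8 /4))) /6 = -911467043 /1458144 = -625.09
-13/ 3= -4.33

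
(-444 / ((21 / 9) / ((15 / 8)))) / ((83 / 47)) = -234765 / 1162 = -202.04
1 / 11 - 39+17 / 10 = -4093 / 110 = -37.21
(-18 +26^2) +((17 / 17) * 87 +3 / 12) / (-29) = 75979 / 116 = 654.99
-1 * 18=-18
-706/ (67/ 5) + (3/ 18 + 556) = 202399/ 402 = 503.48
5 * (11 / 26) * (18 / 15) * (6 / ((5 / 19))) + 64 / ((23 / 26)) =194686 / 1495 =130.22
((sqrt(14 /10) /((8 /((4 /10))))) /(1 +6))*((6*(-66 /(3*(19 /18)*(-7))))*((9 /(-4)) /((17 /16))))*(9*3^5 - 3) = -6671808*sqrt(35) /56525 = -698.29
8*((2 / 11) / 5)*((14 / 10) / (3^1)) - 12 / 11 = -788 / 825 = -0.96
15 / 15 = 1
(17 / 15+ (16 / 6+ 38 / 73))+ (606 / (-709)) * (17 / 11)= 8538793 / 2846635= 3.00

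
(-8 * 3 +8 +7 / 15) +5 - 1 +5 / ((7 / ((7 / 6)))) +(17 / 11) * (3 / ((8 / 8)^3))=-667 / 110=-6.06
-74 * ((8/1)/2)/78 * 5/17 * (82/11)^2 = -62.02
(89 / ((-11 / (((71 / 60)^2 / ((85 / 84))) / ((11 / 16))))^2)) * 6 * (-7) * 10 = -49647512696768 / 39667959375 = -1251.58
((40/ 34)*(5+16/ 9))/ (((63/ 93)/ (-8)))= -302560/ 3213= -94.17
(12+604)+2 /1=618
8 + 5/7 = 8.71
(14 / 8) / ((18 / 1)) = 7 / 72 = 0.10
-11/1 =-11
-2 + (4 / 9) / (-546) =-4916 / 2457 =-2.00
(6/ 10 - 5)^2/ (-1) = -484/ 25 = -19.36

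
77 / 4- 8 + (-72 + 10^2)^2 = 3181 / 4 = 795.25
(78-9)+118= 187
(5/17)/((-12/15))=-25/68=-0.37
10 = 10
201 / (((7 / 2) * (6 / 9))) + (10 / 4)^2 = 2587 / 28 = 92.39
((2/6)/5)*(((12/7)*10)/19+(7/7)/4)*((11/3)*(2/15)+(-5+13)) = 117083/179550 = 0.65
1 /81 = 0.01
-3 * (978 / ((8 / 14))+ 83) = -10767 / 2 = -5383.50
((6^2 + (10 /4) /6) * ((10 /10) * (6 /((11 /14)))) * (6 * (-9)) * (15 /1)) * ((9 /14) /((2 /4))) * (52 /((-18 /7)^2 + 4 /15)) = -15219825075 /6952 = -2189272.88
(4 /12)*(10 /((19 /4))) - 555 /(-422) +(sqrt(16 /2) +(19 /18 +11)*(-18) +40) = -4209043 /24054 +2*sqrt(2) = -172.15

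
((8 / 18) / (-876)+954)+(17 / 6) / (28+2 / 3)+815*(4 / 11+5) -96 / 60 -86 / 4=98866038419 / 18645660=5302.36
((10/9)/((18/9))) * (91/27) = 455/243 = 1.87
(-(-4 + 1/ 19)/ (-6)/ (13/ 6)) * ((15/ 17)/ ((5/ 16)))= -3600/ 4199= -0.86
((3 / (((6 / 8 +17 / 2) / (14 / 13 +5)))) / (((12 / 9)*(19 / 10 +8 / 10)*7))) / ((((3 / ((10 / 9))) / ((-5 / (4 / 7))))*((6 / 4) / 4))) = -79000 / 116883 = -0.68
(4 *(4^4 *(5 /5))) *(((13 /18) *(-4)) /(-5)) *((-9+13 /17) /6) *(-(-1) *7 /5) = -2609152 /2295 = -1136.89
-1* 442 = -442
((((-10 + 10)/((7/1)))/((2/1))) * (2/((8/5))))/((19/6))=0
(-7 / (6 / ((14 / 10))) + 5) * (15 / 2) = 101 / 4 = 25.25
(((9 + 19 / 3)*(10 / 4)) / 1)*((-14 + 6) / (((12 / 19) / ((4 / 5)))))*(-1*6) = 6992 / 3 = 2330.67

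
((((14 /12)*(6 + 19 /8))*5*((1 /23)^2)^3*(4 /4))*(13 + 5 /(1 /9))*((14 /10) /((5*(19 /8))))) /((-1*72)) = -95207 /3037696442280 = -0.00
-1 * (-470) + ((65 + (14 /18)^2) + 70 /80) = 347639 /648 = 536.48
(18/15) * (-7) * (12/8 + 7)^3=-103173/20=-5158.65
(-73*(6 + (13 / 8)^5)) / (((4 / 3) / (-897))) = 111560176143 / 131072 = 851136.60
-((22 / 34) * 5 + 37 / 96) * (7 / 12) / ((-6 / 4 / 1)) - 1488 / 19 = -76.91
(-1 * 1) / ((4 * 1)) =-1 / 4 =-0.25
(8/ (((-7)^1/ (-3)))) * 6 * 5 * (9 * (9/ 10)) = 833.14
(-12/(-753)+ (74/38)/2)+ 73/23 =913371/219374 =4.16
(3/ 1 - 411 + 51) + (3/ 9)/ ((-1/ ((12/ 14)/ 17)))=-42485/ 119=-357.02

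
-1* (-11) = 11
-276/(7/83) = -22908/7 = -3272.57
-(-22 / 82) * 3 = 33 / 41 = 0.80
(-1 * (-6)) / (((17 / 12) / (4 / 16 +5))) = 378 / 17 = 22.24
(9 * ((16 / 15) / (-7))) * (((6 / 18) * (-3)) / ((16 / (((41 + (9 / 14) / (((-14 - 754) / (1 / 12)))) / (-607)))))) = -352665 / 60913664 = -0.01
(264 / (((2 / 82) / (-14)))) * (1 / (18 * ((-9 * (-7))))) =-133.63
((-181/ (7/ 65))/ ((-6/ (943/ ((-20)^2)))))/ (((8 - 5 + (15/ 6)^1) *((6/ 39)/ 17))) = 490372259/ 36960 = 13267.65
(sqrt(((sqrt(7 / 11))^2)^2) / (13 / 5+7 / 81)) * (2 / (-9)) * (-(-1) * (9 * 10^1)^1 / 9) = -1575 / 2992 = -0.53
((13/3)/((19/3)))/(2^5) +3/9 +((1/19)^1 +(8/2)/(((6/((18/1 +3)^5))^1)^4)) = 1566266713923579088624217519/1824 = 858698856317751693324680.70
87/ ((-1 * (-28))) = 3.11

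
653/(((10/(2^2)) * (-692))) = -653/1730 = -0.38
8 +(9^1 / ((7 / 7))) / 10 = 89 / 10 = 8.90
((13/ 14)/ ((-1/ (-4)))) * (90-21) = 1794/ 7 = 256.29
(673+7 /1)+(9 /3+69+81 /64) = 753.27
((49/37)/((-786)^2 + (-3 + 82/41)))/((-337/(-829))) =40621/7703285855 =0.00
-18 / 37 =-0.49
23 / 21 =1.10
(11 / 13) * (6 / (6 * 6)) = 0.14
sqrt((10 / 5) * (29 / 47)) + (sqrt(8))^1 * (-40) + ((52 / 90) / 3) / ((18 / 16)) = -80 * sqrt(2) + 208 / 1215 + sqrt(2726) / 47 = -111.86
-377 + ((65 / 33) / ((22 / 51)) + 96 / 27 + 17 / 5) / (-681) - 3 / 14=-9791531971 / 25956315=-377.23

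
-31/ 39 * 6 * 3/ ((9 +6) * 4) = -0.24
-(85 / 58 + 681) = -39583 / 58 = -682.47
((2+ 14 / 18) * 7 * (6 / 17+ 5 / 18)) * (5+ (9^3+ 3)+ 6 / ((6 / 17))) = 12733175 / 1377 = 9247.04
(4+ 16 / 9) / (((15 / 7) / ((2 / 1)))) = 728 / 135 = 5.39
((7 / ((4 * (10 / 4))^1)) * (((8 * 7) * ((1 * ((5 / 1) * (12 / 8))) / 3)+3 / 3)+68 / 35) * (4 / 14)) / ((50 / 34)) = 19.44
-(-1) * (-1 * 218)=-218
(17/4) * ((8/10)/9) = 17/45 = 0.38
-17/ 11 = -1.55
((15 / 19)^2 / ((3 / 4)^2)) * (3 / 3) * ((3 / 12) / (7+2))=100 / 3249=0.03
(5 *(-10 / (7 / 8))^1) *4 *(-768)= 1228800 / 7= 175542.86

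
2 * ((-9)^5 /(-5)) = 118098 /5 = 23619.60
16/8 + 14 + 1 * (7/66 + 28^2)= 52807/66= 800.11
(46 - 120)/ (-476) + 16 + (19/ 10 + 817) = 496858/ 595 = 835.06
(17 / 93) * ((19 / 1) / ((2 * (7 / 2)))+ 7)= 1156 / 651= 1.78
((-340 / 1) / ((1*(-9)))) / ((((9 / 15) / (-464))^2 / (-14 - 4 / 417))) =-10690953472000 / 33777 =-316515779.14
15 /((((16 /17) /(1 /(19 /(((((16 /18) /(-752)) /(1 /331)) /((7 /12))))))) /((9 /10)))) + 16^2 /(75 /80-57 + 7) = -449420291 /78512560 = -5.72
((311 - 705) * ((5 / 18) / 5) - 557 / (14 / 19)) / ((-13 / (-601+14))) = -57528935 / 1638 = -35121.45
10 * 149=1490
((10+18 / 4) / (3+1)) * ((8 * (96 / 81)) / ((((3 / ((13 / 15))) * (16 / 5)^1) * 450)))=377 / 54675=0.01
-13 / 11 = -1.18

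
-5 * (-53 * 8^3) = 135680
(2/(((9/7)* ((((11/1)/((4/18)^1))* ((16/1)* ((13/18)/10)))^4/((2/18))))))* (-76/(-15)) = 16625/203226538086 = 0.00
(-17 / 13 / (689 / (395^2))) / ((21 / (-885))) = 12479.71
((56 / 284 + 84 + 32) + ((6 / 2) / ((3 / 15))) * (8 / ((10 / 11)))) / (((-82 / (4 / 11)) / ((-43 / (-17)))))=-137772 / 49487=-2.78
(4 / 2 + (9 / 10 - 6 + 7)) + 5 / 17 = 713 / 170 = 4.19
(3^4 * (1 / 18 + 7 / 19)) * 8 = 5220 / 19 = 274.74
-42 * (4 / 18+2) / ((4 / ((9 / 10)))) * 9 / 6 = -63 / 2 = -31.50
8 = 8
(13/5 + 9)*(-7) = -406/5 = -81.20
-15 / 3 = -5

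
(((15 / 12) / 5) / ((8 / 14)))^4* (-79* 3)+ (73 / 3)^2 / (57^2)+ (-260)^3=-33681576071345573 / 1916338176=-17576008.50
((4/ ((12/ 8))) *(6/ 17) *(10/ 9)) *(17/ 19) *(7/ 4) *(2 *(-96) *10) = -179200/ 57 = -3143.86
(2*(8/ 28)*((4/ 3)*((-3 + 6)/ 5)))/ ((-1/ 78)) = -1248/ 35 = -35.66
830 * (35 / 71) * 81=2353050 / 71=33141.55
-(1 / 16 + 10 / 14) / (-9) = 29 / 336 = 0.09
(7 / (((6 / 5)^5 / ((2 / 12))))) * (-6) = -21875 / 7776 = -2.81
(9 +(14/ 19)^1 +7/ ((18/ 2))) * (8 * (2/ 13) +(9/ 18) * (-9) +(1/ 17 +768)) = 101298421/ 12597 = 8041.47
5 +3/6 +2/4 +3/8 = 51/8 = 6.38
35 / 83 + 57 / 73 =7286 / 6059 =1.20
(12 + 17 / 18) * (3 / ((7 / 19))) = 4427 / 42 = 105.40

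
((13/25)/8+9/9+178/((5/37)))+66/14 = 1852171/1400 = 1322.98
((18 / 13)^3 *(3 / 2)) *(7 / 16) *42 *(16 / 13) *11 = 28291032 / 28561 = 990.55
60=60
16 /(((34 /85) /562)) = 22480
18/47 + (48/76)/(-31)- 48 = -1318746/27683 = -47.64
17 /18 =0.94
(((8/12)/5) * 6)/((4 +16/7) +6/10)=28/241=0.12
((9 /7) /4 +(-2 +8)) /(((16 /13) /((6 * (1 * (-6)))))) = -20709 /112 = -184.90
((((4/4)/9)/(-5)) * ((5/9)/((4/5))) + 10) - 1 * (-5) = 4855/324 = 14.98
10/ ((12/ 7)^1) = 35/ 6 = 5.83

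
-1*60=-60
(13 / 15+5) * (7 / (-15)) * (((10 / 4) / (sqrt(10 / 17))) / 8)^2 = -0.45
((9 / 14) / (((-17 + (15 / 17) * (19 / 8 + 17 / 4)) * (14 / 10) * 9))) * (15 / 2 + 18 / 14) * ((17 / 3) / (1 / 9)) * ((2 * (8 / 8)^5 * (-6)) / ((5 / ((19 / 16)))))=148257 / 25382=5.84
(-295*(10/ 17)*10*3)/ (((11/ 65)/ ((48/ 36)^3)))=-122720000/ 1683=-72917.41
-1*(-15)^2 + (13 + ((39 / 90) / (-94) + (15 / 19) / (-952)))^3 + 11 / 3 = 1972.91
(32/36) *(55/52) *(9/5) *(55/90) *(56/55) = 1.05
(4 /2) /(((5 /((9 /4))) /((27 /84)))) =81 /280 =0.29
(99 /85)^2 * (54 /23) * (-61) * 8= -258275952 /166175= -1554.24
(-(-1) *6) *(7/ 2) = 21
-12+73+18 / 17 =1055 / 17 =62.06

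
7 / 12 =0.58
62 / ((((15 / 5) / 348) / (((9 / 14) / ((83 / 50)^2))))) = 80910000 / 48223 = 1677.83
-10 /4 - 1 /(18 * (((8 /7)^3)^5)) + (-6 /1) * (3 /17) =-38396489750407079 /10766417859182592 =-3.57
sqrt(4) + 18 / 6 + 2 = 7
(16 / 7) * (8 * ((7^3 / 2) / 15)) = 3136 / 15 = 209.07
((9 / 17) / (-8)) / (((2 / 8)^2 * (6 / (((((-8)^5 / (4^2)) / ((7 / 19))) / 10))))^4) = -73364200879818801152 / 229595625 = -319536580367.41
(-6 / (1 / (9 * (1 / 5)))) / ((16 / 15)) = -81 / 8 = -10.12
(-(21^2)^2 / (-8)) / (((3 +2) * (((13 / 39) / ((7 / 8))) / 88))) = 44925111 / 40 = 1123127.78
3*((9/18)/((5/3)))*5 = 4.50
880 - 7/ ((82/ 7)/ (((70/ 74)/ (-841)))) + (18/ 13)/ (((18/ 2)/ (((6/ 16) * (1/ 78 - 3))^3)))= 65654001987471251/ 74625102063616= 879.78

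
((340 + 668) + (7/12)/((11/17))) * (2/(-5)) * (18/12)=-26635/44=-605.34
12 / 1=12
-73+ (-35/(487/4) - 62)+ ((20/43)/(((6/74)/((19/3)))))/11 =-273625225/2073159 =-131.98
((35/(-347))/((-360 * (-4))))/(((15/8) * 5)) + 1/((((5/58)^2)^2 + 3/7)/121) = 8980253824055759/31811374244700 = 282.30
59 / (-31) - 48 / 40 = -481 / 155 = -3.10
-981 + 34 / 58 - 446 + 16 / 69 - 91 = -3035881 / 2001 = -1517.18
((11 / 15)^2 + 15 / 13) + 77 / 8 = 264809 / 23400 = 11.32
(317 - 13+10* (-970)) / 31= -9396 / 31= -303.10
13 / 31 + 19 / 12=2.00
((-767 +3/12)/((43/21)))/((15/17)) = -364973/860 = -424.39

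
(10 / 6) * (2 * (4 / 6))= 20 / 9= 2.22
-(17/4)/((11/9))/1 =-153/44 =-3.48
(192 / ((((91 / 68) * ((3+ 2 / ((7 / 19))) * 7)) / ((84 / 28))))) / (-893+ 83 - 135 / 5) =-4352 / 499317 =-0.01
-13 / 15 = -0.87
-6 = -6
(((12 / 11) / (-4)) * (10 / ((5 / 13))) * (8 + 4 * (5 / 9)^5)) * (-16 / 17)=201715072 / 3680721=54.80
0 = 0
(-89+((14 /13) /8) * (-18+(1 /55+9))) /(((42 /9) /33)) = -89307 /140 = -637.91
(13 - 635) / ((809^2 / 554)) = -344588 / 654481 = -0.53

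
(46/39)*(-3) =-46/13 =-3.54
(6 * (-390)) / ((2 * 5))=-234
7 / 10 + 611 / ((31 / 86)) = 525677 / 310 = 1695.73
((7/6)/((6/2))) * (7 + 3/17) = 427/153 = 2.79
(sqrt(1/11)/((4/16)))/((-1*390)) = -2*sqrt(11)/2145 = -0.00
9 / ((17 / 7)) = 63 / 17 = 3.71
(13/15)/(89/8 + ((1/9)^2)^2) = 227448/2919685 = 0.08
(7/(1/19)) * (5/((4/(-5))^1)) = -831.25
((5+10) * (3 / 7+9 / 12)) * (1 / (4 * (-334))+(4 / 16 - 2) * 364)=-421261335 / 37408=-11261.26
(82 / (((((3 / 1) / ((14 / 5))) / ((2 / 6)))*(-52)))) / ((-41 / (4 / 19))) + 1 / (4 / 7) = 1.75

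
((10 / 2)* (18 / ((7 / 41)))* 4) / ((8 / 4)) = 7380 / 7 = 1054.29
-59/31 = -1.90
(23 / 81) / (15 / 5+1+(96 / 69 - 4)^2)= 0.03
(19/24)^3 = 6859/13824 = 0.50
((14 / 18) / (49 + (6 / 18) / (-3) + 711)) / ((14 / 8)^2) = 16 / 47873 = 0.00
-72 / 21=-24 / 7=-3.43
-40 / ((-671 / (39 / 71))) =1560 / 47641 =0.03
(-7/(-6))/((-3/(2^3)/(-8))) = 224/9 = 24.89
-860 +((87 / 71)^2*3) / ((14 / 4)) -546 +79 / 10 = -1396.81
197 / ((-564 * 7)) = -197 / 3948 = -0.05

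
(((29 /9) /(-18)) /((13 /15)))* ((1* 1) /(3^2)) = -145 /6318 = -0.02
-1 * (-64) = 64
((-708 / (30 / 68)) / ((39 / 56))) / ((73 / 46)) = -20669824 / 14235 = -1452.04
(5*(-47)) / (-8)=235 / 8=29.38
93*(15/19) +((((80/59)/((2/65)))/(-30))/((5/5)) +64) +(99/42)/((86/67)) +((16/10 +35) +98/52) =46393036943/263188380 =176.27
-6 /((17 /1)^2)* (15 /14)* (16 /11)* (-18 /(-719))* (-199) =2579040 /15999907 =0.16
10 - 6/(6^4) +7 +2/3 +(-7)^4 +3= 523079/216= 2421.66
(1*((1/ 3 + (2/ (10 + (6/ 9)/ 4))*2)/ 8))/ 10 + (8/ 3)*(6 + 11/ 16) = 87071/ 4880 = 17.84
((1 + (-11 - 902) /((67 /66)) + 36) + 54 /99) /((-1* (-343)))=-635167 /252791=-2.51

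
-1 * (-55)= 55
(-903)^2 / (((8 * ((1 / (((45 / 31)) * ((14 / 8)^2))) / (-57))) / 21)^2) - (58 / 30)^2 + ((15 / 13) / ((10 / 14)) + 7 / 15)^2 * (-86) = 2879976525896722098907 / 7982727168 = 360776018682.13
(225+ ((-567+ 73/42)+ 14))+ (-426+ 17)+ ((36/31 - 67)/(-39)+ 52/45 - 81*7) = -1299.42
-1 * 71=-71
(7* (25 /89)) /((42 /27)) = 225 /178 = 1.26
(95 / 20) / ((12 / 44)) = 209 / 12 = 17.42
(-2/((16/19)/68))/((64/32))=-323/4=-80.75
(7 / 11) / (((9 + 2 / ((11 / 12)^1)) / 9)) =21 / 41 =0.51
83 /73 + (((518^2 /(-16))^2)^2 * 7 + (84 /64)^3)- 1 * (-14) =165553739679591892281029 /299008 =553676622965244716.80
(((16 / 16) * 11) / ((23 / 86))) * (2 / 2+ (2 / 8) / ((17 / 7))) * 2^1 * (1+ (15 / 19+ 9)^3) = 228519839625 / 2681869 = 85209.17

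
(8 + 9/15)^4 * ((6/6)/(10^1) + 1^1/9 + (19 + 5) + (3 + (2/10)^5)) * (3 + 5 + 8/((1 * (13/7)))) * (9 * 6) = 502364526628128/5078125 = 98927168.32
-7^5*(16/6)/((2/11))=-739508/3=-246502.67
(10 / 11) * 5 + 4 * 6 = 314 / 11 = 28.55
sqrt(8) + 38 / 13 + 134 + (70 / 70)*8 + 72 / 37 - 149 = -1025 / 481 + 2*sqrt(2) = 0.70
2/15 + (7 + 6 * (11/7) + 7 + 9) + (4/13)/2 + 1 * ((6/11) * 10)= 573127/15015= 38.17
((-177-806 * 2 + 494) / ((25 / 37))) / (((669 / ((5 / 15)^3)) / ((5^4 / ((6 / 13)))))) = -15572375 / 108378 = -143.69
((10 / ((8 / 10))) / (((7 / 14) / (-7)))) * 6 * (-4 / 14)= 300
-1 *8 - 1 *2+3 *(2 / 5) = -44 / 5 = -8.80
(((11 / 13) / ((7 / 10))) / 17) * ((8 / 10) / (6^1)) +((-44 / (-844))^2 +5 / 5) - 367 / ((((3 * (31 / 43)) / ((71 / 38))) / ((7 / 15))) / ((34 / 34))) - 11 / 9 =-148.17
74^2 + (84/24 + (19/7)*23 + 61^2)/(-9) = 636959/126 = 5055.23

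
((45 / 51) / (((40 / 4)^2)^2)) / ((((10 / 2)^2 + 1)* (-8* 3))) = -1 / 7072000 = -0.00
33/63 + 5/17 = 292/357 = 0.82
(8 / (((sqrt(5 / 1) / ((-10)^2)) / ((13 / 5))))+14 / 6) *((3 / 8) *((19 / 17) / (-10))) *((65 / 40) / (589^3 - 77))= -741 *sqrt(5) / 5344182560 - 133 / 171013841920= -0.00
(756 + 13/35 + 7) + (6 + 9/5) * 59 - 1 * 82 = 7991/7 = 1141.57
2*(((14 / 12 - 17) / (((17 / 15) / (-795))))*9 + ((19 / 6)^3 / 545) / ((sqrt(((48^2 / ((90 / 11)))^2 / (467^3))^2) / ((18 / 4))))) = 17685075535534445 / 88164139008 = 200592.62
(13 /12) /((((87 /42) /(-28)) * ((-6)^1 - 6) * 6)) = 637 /3132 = 0.20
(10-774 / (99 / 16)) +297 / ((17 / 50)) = 141828 / 187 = 758.44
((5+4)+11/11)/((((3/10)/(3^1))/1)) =100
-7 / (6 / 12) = -14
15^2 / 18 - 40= -55 / 2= -27.50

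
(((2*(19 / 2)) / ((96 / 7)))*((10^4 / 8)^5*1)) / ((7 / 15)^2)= 135898590087890625 / 7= 19414084298270089.29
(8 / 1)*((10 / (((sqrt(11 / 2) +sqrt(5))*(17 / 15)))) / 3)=800 / (17*(2*sqrt(5) +sqrt(22)))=5.14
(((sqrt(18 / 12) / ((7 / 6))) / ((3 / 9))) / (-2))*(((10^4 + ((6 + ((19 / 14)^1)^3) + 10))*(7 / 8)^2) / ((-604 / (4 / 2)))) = 247416867*sqrt(6) / 15153152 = 39.99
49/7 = 7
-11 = -11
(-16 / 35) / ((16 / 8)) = -8 / 35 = -0.23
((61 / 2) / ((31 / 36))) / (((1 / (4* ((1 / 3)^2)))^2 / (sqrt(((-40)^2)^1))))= 78080 / 279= 279.86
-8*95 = -760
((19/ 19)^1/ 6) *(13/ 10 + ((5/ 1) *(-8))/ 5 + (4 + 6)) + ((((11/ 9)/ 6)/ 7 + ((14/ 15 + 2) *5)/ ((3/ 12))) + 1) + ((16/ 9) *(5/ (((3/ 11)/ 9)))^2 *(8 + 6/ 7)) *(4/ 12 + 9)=15124259729/ 3780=4001126.91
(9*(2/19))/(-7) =-18/133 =-0.14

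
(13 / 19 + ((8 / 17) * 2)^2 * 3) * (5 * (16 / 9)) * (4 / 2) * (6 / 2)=2935840 / 16473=178.22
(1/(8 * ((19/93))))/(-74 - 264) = -93/51376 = -0.00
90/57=30/19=1.58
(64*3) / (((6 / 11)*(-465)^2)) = 352 / 216225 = 0.00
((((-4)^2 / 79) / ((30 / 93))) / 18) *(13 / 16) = 403 / 14220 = 0.03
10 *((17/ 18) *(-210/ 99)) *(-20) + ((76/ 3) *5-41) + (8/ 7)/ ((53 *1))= 486.36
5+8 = 13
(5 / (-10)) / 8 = -1 / 16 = -0.06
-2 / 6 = -1 / 3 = -0.33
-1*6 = -6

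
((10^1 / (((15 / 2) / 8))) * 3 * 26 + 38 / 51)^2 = 1803700900 / 2601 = 693464.40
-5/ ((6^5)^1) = -5/ 7776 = -0.00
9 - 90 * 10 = -891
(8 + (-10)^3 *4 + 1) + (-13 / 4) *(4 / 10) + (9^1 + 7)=-3976.30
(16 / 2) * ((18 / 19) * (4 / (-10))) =-288 / 95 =-3.03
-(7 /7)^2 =-1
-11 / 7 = -1.57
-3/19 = -0.16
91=91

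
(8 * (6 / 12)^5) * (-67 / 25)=-67 / 100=-0.67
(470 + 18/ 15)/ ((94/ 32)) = 37696/ 235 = 160.41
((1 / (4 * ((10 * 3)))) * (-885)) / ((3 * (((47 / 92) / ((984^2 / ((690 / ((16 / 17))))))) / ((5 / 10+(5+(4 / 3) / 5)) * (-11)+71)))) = -2881745024 / 59925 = -48089.20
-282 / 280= -141 / 140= -1.01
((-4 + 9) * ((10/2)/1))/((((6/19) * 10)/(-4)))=-95/3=-31.67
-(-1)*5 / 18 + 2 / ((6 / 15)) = 95 / 18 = 5.28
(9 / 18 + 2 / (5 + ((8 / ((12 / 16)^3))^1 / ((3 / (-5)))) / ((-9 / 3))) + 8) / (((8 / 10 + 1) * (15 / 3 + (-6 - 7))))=-65147 / 108720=-0.60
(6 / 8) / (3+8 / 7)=21 / 116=0.18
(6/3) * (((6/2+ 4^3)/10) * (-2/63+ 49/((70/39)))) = 1150993/3150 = 365.39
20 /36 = 5 /9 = 0.56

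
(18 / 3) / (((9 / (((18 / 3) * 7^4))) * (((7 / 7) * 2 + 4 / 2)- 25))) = -1372 / 3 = -457.33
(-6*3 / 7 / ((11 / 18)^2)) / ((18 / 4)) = -1296 / 847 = -1.53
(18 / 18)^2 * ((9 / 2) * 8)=36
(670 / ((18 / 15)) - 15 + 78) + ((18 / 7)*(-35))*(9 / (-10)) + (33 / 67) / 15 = 705878 / 1005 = 702.37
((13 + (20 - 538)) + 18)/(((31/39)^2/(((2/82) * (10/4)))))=-3703635/78802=-47.00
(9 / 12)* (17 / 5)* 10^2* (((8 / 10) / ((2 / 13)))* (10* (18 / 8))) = 29835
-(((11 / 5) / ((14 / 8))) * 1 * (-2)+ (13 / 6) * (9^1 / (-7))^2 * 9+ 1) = -15053 / 490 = -30.72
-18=-18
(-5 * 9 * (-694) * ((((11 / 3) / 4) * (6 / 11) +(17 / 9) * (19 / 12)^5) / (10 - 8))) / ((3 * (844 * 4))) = 74975295845 / 2520170496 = 29.75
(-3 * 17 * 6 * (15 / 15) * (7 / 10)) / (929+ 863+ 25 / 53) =-18921 / 158335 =-0.12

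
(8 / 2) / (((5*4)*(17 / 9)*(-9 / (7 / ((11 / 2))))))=-14 / 935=-0.01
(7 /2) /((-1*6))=-7 /12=-0.58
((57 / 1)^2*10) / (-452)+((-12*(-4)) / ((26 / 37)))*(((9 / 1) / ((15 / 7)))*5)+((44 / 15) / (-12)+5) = 180775567 / 132210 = 1367.34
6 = 6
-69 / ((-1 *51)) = 23 / 17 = 1.35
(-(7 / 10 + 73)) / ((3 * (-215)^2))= -737 / 1386750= -0.00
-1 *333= -333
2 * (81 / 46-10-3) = -517 / 23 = -22.48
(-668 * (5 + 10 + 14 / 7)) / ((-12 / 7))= 19873 / 3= 6624.33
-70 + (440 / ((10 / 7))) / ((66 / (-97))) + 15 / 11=-17203 / 33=-521.30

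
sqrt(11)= 3.32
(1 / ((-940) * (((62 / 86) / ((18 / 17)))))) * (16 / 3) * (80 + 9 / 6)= -84108 / 123845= -0.68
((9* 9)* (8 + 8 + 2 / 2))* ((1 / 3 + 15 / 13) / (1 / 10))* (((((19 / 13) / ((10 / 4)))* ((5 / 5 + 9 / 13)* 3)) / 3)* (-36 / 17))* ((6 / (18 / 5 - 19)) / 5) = 51414912 / 15379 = 3343.19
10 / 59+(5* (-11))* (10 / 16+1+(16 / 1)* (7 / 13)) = -3454885 / 6136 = -563.05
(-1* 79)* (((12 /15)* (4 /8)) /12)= -2.63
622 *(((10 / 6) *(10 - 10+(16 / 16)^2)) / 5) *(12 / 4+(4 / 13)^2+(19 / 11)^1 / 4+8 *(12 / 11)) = 2540.61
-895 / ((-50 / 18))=1611 / 5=322.20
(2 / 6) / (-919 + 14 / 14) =-0.00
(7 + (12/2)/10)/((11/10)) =76/11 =6.91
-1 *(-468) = 468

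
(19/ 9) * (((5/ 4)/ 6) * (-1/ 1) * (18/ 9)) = -95/ 108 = -0.88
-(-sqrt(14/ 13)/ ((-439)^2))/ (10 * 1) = sqrt(182)/ 25053730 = 0.00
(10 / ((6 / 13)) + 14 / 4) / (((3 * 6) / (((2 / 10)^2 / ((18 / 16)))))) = 302 / 6075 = 0.05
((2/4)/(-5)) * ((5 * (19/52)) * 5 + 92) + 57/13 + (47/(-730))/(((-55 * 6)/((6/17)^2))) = -3456623301/603374200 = -5.73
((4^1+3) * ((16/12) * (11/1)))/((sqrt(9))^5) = 308/729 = 0.42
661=661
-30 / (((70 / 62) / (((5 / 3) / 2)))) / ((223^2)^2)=-155 / 17310814087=-0.00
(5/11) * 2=10/11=0.91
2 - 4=-2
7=7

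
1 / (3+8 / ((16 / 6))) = 1 / 6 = 0.17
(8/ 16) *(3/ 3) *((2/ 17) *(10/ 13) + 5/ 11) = 1325/ 4862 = 0.27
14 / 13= 1.08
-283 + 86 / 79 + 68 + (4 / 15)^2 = -3801011 / 17775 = -213.84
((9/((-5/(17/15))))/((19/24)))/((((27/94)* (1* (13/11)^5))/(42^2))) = -1210619078592/176364175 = -6864.31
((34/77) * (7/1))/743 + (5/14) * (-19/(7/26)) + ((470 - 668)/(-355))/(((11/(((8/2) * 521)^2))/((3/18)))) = 5214299457041/142169335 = 36676.68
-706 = -706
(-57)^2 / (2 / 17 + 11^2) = 26.83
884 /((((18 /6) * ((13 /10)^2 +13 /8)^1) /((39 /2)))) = 5200 /3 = 1733.33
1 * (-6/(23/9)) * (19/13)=-1026/299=-3.43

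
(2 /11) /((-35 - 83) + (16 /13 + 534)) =13 /29832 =0.00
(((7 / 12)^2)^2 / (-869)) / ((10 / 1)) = -2401 / 180195840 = -0.00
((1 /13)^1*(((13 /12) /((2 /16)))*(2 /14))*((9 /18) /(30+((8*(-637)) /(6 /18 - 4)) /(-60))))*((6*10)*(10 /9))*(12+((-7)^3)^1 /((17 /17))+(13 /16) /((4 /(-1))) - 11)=-30113875 /189504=-158.91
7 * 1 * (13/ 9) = 91/ 9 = 10.11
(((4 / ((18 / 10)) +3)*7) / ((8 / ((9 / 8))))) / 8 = 329 / 512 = 0.64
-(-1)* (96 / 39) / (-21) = -0.12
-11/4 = -2.75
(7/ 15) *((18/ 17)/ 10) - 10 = -4229/ 425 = -9.95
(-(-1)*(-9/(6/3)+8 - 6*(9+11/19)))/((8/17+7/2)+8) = -34867/7733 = -4.51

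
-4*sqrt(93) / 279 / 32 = -sqrt(93) / 2232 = -0.00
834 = 834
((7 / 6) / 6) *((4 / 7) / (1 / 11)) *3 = 11 / 3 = 3.67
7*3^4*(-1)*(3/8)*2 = -1701/4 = -425.25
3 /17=0.18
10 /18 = 5 /9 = 0.56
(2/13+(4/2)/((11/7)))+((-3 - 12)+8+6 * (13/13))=61/143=0.43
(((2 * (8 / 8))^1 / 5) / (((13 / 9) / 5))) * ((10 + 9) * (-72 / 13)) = -24624 / 169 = -145.70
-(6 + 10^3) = -1006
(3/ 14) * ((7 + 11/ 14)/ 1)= 327/ 196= 1.67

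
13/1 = 13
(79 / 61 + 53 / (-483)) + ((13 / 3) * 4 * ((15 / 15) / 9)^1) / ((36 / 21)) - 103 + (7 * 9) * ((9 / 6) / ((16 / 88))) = 1333446803 / 3182004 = 419.06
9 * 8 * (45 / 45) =72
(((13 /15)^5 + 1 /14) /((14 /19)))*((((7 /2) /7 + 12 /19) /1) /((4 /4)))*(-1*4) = -256171511 /74418750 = -3.44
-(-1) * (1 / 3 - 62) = -185 / 3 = -61.67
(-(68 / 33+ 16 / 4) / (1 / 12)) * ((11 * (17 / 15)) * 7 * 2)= -38080 / 3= -12693.33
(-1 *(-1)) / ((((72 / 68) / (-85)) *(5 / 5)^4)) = -1445 / 18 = -80.28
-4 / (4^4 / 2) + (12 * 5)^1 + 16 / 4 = 63.97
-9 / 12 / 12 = -1 / 16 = -0.06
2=2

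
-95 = -95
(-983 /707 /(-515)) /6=983 /2184630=0.00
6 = 6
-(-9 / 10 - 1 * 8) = 89 / 10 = 8.90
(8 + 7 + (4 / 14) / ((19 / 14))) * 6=91.26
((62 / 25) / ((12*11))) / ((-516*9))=-31 / 7662600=-0.00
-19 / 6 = -3.17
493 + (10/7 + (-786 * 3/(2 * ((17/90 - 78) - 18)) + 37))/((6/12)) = 35882687/60361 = 594.47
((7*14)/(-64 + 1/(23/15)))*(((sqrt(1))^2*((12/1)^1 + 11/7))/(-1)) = 30590/1457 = 21.00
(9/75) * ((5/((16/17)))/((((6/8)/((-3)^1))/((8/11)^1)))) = -102/55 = -1.85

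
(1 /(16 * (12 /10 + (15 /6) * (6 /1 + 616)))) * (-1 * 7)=-35 /124496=-0.00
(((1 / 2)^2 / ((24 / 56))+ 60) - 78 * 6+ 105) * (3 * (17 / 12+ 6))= -322981 / 48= -6728.77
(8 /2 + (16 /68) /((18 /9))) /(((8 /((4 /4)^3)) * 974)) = 35 /66232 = 0.00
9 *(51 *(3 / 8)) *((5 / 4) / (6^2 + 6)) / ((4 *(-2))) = -2295 / 3584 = -0.64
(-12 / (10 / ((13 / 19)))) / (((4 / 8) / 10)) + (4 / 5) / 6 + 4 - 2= -4072 / 285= -14.29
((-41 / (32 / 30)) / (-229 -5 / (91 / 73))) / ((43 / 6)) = 18655 / 810464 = 0.02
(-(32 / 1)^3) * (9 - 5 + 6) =-327680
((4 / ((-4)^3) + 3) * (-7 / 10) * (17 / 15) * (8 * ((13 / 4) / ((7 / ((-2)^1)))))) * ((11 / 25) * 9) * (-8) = -342771 / 625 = -548.43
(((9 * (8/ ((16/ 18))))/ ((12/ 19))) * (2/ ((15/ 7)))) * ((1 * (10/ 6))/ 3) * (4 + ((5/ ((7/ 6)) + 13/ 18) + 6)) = 35929/ 36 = 998.03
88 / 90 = 44 / 45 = 0.98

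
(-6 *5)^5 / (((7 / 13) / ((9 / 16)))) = -177693750 / 7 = -25384821.43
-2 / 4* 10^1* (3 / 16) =-15 / 16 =-0.94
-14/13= -1.08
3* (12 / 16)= 9 / 4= 2.25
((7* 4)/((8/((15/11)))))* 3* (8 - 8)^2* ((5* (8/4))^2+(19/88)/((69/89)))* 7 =0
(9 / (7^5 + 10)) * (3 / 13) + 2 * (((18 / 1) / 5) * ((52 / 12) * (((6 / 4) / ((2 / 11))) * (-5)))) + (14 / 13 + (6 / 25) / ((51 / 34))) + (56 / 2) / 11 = -77148030526 / 60120775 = -1283.22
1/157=0.01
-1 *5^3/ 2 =-125/ 2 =-62.50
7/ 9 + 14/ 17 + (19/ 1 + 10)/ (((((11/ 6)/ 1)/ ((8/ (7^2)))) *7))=1.97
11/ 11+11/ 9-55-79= -1186/ 9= -131.78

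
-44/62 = -22/31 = -0.71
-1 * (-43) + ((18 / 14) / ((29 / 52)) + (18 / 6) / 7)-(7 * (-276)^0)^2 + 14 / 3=853 / 609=1.40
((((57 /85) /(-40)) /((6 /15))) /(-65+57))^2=3249 /118374400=0.00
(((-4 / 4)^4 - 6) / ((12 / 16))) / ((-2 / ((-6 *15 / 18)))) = -50 / 3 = -16.67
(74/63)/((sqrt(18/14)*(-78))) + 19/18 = 19/18 - 37*sqrt(7)/7371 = 1.04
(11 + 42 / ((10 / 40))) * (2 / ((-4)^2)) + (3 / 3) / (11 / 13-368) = 854263 / 38184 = 22.37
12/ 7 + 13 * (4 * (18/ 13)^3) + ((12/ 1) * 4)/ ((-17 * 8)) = 2803410/ 20111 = 139.40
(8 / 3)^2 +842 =7642 / 9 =849.11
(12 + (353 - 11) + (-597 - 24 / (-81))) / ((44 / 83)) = -543899 / 1188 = -457.83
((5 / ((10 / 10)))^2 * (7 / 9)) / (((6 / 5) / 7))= 113.43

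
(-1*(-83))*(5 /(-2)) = -415 /2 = -207.50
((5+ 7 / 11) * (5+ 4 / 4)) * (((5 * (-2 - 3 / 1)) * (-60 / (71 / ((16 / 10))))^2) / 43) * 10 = -857088000 / 2384393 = -359.46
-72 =-72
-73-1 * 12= -85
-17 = -17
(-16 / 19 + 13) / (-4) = -231 / 76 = -3.04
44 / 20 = 11 / 5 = 2.20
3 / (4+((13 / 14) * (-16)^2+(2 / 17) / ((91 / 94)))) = 4641 / 374120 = 0.01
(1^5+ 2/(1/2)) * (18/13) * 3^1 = 270/13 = 20.77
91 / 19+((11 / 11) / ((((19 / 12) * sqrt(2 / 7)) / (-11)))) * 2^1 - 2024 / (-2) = 990.79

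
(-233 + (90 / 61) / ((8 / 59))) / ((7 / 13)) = -412.51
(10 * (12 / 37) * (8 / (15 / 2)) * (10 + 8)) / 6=384 / 37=10.38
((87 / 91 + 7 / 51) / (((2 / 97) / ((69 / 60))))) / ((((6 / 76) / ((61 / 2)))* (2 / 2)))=6559994473 / 278460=23558.12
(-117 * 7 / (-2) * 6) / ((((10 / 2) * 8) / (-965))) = -474201 / 8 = -59275.12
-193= -193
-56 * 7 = -392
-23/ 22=-1.05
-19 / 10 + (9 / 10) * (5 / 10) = -29 / 20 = -1.45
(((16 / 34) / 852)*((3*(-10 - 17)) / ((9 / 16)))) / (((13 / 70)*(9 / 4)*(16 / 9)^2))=-945 / 15691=-0.06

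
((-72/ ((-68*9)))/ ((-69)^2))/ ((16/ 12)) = 1/ 53958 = 0.00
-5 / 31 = -0.16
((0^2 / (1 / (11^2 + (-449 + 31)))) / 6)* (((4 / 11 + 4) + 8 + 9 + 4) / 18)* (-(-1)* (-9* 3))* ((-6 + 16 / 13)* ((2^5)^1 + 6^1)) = 0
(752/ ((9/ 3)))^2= 62833.78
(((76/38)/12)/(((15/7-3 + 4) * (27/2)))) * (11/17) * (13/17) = 91/46818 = 0.00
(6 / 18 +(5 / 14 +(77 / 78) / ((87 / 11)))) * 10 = 193640 / 23751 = 8.15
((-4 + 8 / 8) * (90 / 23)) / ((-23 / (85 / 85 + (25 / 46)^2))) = 370035 / 559682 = 0.66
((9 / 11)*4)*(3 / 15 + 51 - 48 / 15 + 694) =26712 / 11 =2428.36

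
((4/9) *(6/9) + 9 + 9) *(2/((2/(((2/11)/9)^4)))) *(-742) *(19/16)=-0.00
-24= -24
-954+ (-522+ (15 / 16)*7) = -23511 / 16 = -1469.44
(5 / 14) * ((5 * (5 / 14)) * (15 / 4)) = 2.39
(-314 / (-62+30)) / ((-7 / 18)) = -1413 / 56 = -25.23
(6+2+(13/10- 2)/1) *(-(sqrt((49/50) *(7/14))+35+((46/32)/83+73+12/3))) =-54636339/66400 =-822.84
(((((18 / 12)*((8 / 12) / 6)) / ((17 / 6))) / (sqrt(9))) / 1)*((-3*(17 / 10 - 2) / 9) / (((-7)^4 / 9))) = 3 / 408170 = 0.00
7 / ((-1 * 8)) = -7 / 8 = -0.88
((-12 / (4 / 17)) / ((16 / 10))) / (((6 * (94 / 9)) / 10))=-5.09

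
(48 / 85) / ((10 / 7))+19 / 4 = 5.15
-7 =-7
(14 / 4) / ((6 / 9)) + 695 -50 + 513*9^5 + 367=30293154.25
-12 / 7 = -1.71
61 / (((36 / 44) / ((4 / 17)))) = 2684 / 153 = 17.54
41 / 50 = 0.82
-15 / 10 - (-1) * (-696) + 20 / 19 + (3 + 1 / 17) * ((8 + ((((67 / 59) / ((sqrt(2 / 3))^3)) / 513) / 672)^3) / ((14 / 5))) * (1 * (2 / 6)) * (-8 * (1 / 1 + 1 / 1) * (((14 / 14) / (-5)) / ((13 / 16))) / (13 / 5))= -122045825 / 176358 + 1503815 * sqrt(6) / 30131622396864133576704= -692.03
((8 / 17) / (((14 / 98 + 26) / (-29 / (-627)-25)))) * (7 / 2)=-3066616 / 1950597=-1.57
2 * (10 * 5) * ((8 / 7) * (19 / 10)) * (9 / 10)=1368 / 7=195.43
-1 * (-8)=8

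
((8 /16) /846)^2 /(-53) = -1 /151731792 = -0.00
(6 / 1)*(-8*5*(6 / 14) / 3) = -240 / 7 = -34.29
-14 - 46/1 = -60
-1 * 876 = -876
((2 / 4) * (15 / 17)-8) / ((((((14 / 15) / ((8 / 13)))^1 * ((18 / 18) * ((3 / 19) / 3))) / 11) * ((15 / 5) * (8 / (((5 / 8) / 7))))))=-1342825 / 346528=-3.88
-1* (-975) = 975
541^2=292681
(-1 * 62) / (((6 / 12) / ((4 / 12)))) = -124 / 3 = -41.33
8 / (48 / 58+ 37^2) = 232 / 39725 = 0.01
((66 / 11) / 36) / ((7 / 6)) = 1 / 7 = 0.14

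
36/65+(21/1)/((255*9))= 5599/9945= 0.56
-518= -518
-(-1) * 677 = 677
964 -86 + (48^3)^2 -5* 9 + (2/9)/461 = 50744723291255/4149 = 12230591297.00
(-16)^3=-4096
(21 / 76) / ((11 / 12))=63 / 209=0.30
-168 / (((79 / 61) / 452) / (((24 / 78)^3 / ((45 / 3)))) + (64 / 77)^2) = -1757676619776 / 22663659773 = -77.55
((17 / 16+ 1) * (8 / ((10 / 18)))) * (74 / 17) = 10989 / 85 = 129.28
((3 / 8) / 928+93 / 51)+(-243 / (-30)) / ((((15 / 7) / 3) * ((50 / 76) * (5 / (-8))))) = -10157750897 / 394400000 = -25.75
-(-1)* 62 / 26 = 31 / 13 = 2.38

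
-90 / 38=-45 / 19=-2.37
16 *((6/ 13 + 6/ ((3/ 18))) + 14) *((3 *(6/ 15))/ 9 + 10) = 1595392/ 195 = 8181.50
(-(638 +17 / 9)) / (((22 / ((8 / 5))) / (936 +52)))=-22759568 / 495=-45978.93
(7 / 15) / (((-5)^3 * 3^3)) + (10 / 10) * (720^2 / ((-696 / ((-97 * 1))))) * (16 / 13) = 1697111997361 / 19085625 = 88920.95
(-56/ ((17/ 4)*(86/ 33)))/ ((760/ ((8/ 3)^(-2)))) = -2079/ 2222240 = -0.00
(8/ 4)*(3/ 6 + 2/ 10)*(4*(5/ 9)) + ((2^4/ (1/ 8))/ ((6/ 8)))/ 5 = 1676/ 45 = 37.24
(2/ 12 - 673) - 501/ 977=-3947155/ 5862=-673.35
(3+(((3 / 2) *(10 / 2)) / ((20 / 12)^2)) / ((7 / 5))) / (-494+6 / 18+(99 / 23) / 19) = -90459 / 9056600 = -0.01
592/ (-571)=-592/ 571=-1.04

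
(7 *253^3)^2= 12850475770083721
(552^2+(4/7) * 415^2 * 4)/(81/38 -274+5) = -185764064/70987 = -2616.87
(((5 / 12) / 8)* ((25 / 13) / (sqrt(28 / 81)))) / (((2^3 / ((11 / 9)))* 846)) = 1375* sqrt(7) / 118250496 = 0.00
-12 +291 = 279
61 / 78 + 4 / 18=235 / 234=1.00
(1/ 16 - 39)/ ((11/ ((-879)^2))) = -481355343/ 176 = -2734973.54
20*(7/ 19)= 140/ 19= 7.37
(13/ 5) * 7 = 91/ 5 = 18.20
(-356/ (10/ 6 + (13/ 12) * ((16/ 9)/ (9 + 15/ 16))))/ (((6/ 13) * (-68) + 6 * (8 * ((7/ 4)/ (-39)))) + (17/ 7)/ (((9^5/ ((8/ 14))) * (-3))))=879889326147/ 154221202724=5.71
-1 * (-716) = 716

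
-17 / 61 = -0.28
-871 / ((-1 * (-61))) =-871 / 61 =-14.28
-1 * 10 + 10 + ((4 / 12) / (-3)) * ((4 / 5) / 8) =-1 / 90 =-0.01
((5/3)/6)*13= 65/18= 3.61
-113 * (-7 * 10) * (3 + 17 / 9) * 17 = 5916680 / 9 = 657408.89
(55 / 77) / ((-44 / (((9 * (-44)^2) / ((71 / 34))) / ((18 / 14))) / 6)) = -44880 / 71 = -632.11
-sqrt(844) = -2 * sqrt(211) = -29.05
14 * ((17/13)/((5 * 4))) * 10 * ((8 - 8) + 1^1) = 119/13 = 9.15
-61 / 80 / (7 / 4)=-61 / 140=-0.44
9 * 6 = 54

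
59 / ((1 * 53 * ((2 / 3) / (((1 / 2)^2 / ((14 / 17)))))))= 3009 / 5936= 0.51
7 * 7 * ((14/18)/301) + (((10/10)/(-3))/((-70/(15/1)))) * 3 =0.34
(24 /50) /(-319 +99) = -3 /1375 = -0.00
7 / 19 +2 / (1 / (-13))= -487 / 19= -25.63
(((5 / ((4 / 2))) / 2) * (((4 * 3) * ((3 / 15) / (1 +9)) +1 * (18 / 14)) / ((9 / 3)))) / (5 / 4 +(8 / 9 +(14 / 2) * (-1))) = -801 / 6125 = -0.13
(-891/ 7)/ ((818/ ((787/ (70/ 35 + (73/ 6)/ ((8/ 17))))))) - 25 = -112524983/ 3827831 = -29.40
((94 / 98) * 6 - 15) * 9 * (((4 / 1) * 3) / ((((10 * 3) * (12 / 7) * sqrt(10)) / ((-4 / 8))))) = 1359 * sqrt(10) / 1400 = 3.07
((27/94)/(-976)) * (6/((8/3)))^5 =-1594323/93945856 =-0.02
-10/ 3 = -3.33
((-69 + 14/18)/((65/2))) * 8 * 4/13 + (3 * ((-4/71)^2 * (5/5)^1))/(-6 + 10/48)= -27543428864/5328815895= -5.17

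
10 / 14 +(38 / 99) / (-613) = 303169 / 424809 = 0.71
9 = 9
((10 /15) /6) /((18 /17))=17 /162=0.10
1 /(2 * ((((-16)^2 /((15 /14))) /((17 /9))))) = 0.00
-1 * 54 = -54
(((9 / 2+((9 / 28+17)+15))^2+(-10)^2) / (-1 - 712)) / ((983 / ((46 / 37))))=-1141361 / 441980392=-0.00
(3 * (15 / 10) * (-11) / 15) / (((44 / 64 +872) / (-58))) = 15312 / 69815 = 0.22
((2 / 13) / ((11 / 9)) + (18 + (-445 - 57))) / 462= -1.05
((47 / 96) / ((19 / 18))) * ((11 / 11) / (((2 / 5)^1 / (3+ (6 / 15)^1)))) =2397 / 608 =3.94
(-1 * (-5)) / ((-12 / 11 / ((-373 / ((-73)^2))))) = 20515 / 63948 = 0.32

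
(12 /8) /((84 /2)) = 1 /28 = 0.04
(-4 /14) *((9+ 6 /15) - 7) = -24 /35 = -0.69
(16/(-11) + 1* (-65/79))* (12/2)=-11874/869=-13.66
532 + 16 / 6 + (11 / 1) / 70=112313 / 210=534.82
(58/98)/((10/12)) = 174/245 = 0.71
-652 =-652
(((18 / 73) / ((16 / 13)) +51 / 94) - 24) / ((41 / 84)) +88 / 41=-12801725 / 281342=-45.50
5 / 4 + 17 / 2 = 39 / 4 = 9.75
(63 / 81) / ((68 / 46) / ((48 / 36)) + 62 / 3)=322 / 9015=0.04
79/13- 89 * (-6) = 7021/13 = 540.08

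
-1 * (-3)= 3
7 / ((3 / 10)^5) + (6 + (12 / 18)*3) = 701944 / 243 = 2888.66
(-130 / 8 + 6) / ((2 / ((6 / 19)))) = -123 / 76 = -1.62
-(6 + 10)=-16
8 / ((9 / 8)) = 64 / 9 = 7.11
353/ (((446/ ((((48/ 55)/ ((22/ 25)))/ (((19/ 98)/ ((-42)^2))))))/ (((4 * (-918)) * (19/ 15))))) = -896317809408/ 26983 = -33217870.86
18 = 18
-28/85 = -0.33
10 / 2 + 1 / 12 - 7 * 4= -275 / 12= -22.92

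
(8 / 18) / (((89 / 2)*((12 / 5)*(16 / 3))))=5 / 6408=0.00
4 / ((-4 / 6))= -6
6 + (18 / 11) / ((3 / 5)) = 96 / 11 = 8.73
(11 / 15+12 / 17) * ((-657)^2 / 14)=52805061 / 1190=44374.00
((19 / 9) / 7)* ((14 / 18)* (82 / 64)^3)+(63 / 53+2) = 517964599 / 140673024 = 3.68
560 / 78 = 280 / 39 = 7.18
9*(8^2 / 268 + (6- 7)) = -459 / 67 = -6.85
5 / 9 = 0.56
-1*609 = -609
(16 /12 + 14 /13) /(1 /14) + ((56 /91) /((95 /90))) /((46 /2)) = 575524 /17043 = 33.77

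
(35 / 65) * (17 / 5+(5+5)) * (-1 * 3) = -1407 / 65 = -21.65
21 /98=3 /14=0.21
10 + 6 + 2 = 18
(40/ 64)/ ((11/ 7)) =35/ 88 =0.40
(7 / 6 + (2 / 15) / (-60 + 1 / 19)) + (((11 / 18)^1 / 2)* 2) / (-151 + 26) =1485823 / 1281375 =1.16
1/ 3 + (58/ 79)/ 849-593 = -39750688/ 67071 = -592.67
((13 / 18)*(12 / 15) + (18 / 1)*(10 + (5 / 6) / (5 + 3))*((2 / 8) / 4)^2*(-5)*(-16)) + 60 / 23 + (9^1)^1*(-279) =-324705511 / 132480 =-2450.98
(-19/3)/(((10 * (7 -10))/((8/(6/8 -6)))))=-304/945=-0.32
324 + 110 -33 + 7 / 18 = 401.39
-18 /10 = -9 /5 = -1.80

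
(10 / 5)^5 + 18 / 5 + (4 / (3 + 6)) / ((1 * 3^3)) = 43274 / 1215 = 35.62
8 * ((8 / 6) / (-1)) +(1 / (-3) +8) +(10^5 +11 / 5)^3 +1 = 125008250181501081 / 125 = 1000066001452008.65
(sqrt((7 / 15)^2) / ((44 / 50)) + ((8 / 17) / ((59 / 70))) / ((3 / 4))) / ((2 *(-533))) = -84385 / 70567068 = -0.00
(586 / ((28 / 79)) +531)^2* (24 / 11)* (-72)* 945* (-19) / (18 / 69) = 3972382568006040 / 77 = 51589384000078.44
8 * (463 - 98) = 2920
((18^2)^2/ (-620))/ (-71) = 26244/ 11005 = 2.38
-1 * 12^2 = -144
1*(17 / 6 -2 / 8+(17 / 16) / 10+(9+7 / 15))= 389 / 32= 12.16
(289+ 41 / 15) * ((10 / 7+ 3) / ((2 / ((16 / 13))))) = 1085248 / 1365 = 795.05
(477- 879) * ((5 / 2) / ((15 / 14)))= -938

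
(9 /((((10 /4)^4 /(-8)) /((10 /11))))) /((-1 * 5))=2304 /6875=0.34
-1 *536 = -536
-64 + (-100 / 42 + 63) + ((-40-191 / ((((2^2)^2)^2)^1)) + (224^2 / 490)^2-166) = 1381045069 / 134400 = 10275.63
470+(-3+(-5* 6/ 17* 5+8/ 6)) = 23435/ 51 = 459.51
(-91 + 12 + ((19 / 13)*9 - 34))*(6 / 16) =-1947 / 52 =-37.44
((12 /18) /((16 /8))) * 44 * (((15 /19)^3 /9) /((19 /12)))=66000 /130321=0.51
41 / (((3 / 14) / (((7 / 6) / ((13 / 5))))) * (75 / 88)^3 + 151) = 0.27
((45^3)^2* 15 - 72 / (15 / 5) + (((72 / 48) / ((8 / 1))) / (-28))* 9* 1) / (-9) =-18600434996407 / 1344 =-13839609372.33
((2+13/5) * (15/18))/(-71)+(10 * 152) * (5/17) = 3237209/7242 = 447.00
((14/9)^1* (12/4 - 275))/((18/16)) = -30464/81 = -376.10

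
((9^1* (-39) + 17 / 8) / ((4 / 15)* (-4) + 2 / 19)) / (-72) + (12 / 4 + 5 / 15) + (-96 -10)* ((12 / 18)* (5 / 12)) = -4916395 / 157824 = -31.15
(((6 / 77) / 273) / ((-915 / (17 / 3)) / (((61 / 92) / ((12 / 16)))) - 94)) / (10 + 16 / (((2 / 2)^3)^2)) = -17 / 428400973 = -0.00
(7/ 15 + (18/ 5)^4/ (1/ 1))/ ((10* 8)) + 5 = 1065803/ 150000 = 7.11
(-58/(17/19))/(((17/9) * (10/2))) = -9918/1445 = -6.86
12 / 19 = 0.63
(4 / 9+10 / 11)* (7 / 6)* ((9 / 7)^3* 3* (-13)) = -70551 / 539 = -130.89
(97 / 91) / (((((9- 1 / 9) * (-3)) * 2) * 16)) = -291 / 232960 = -0.00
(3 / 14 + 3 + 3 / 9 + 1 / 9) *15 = 2305 / 42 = 54.88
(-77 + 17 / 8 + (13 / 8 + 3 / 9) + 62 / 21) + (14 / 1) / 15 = -28993 / 420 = -69.03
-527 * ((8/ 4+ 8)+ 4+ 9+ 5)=-14756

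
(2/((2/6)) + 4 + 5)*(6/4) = 45/2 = 22.50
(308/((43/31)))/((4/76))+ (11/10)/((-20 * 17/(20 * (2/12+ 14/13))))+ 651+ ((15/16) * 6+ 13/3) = 5564684923/1140360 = 4879.76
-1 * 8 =-8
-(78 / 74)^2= -1521 / 1369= -1.11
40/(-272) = -5/34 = -0.15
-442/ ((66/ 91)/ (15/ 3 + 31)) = -241332/ 11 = -21939.27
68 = 68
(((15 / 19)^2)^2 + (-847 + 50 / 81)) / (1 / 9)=-8930316172 / 1172889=-7613.95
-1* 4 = -4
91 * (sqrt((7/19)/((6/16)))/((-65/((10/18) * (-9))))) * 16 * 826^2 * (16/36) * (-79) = -2659373128.63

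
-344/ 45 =-7.64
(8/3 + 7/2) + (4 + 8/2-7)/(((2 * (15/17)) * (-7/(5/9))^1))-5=212/189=1.12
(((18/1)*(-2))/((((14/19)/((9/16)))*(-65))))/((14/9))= 13851/50960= 0.27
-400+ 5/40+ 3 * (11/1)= -2935/8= -366.88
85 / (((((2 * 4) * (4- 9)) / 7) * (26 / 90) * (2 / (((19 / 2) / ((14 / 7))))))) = -122.29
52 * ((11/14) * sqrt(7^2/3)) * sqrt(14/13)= 22 * sqrt(546)/3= 171.36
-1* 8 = -8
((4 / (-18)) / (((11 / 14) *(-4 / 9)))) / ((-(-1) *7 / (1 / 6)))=1 / 66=0.02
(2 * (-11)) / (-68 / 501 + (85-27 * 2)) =-11022 / 15463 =-0.71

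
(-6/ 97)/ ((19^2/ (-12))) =0.00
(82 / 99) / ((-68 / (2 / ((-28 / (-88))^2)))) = -1804 / 7497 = -0.24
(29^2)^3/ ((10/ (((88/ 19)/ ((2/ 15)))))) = 39258339186/ 19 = 2066228378.21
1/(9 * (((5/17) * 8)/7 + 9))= 119/9999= 0.01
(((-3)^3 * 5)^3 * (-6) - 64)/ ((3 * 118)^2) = 7381093/ 62658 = 117.80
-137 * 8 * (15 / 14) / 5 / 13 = -1644 / 91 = -18.07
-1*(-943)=943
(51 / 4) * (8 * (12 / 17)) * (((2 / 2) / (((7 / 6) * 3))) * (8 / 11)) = 1152 / 77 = 14.96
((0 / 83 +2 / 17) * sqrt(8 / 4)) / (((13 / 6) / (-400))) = -30.72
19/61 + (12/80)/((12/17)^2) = 35869/58560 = 0.61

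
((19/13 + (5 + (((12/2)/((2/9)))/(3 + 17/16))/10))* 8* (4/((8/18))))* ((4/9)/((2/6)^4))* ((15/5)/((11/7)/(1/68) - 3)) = 126064512/236275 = 533.55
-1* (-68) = 68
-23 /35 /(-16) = 23 /560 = 0.04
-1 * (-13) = 13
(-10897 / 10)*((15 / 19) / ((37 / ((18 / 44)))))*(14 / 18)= -228837 / 30932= -7.40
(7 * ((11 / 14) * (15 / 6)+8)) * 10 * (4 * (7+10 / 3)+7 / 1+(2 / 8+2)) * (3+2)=1411275 / 8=176409.38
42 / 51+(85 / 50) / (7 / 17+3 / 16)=50714 / 13855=3.66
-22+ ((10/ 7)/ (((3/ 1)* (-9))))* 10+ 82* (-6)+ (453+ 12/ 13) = -60.61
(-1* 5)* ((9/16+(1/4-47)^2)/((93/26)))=-1136785/372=-3055.87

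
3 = 3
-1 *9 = -9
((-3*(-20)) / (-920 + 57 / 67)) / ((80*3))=-67 / 246332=-0.00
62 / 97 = 0.64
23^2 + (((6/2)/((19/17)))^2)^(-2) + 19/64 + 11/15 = 1147485189263/2164864320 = 530.05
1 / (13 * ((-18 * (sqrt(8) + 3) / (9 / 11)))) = -3 / 286 + sqrt(2) / 143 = -0.00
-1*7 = -7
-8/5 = -1.60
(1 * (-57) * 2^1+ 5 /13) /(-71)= 1477 /923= 1.60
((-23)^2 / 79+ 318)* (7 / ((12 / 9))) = 538671 / 316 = 1704.66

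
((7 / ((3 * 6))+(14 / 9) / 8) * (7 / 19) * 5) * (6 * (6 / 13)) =735 / 247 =2.98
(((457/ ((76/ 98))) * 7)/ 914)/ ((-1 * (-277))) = 343/ 21052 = 0.02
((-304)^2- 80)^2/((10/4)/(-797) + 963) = 13590343412224/1535017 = 8853545.86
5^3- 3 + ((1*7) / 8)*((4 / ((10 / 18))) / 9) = 1227 / 10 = 122.70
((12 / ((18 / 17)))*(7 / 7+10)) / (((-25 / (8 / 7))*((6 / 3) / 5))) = -1496 / 105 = -14.25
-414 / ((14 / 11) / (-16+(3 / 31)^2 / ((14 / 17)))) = 489807747 / 94178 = 5200.87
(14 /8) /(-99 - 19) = -7 /472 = -0.01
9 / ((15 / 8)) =24 / 5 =4.80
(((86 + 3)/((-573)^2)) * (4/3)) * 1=356/984987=0.00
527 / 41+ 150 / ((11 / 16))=104197 / 451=231.04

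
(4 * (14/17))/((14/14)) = 56/17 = 3.29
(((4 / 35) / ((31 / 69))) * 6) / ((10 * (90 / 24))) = 1104 / 27125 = 0.04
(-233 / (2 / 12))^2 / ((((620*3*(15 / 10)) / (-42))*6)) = -760046 / 155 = -4903.52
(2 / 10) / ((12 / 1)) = 1 / 60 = 0.02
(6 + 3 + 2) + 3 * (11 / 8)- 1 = 113 / 8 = 14.12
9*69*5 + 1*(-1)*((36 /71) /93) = 6834093 /2201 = 3104.99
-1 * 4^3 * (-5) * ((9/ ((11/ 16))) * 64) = 2949120/ 11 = 268101.82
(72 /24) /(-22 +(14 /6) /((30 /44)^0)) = -9 /59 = -0.15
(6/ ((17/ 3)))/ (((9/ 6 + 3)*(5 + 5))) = 2/ 85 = 0.02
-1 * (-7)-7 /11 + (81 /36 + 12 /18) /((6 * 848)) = 4274305 /671616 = 6.36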